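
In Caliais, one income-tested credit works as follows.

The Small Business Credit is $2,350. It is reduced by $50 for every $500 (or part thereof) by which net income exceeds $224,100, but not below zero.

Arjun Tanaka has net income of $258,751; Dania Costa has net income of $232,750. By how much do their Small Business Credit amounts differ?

Arjun ($258,751): Small Business Credit: income exceeds $224,100 by $34,651 → 70 increments × $50 = $3,500 ≥ base, so the credit is $0.
Dania ($232,750): Small Business Credit: income exceeds $224,100 by $8,650, which is 18 full-or-partial $500 increments; reduction = 18 × $50 = $900, leaving $1,450.
Difference: |$0 − $1,450| = $1,450.

$1,450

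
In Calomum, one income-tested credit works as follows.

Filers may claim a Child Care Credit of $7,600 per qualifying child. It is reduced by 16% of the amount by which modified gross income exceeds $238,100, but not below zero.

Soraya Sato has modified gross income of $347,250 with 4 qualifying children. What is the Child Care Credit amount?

$12,936

Child Care Credit: base = 4 × $7,600 = $30,400. 16% of the $109,150 excess over $238,100 is $17,464; credit = $30,400 − $17,464 = $12,936.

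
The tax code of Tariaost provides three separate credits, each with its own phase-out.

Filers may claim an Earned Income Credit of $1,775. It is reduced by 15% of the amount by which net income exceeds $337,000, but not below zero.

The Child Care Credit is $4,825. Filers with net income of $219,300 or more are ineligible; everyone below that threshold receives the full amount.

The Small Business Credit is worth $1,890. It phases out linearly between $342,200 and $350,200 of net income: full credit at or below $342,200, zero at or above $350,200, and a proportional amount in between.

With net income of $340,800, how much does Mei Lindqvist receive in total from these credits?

Earned Income Credit: 15% of the $3,800 excess over $337,000 is $570; credit = $1,775 − $570 = $1,205.
Child Care Credit: $340,800 meets or exceeds the $219,300 cutoff, so the credit is $0.
Small Business Credit: $340,800 is at or below the $342,200 threshold, so the full $1,890 applies.
Total: $1,205 + $0 + $1,890 = $3,095.

$3,095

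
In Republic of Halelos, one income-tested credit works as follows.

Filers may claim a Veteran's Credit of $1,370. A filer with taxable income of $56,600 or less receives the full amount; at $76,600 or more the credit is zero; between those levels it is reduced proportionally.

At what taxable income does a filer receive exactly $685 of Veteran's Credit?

$66,600

$685 is 685/1,370 of the full $1,370, so 685/1,370 of the $20,000 range has been used: income = $56,600 + $20,000 × 685/1,370 = $66,600.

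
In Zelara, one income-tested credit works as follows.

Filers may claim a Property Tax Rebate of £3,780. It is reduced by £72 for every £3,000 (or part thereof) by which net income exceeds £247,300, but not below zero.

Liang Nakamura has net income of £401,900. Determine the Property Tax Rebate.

Property Tax Rebate: income exceeds £247,300 by £154,600, which is 52 full-or-partial £3,000 increments; reduction = 52 × £72 = £3,744, leaving £36.

£36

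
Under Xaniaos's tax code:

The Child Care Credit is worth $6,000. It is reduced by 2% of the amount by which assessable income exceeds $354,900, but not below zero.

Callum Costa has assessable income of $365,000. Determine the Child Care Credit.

Child Care Credit: 2% of the $10,100 excess over $354,900 is $202; credit = $6,000 − $202 = $5,798.

$5,798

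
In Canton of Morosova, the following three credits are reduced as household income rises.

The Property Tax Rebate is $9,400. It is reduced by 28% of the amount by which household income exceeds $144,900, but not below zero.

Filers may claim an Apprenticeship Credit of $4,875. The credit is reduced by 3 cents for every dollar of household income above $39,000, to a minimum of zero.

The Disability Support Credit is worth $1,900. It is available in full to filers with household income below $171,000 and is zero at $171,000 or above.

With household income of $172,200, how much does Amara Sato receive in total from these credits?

Property Tax Rebate: 28% of the $27,300 excess over $144,900 is $7,644; credit = $9,400 − $7,644 = $1,756.
Apprenticeship Credit: 3% of the $133,200 excess over $39,000 is $3,996; credit = $4,875 − $3,996 = $879.
Disability Support Credit: $172,200 meets or exceeds the $171,000 cutoff, so the credit is $0.
Total: $1,756 + $879 + $0 = $2,635.

$2,635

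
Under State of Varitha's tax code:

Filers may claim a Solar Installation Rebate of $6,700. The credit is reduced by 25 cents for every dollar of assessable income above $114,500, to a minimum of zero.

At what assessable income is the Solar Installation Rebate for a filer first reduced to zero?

The credit falls by 25% of each dollar above $114,500, so it reaches zero when the excess is $6,700 / 25% = $26,800: income = $114,500 + $26,800 = $141,300.

$141,300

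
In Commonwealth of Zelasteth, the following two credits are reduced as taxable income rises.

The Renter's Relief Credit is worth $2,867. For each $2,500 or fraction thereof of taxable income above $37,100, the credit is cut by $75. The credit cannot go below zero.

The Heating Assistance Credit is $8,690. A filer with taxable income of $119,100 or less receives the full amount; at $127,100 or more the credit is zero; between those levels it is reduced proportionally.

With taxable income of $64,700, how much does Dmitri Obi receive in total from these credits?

$10,657

Renter's Relief Credit: income exceeds $37,100 by $27,600, which is 12 full-or-partial $2,500 increments; reduction = 12 × $75 = $900, leaving $1,967.
Heating Assistance Credit: $64,700 is at or below the $119,100 threshold, so the full $8,690 applies.
Total: $1,967 + $8,690 = $10,657.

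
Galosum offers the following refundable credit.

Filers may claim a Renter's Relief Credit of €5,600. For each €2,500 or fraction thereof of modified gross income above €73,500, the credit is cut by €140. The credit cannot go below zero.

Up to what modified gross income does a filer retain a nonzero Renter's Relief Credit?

€171,000

After 39 increments the reduction is 39 × €140 = €5,460, leaving €140; one more increment wipes it out. Increment 39 ends at excess 39 × €2,500 = €97,500, so the highest qualifying income is €73,500 + €97,500 = €171,000.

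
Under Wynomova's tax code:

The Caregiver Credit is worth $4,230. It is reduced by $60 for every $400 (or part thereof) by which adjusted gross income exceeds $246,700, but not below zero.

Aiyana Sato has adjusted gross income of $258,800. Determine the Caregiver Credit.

$2,370

Caregiver Credit: income exceeds $246,700 by $12,100, which is 31 full-or-partial $400 increments; reduction = 31 × $60 = $1,860, leaving $2,370.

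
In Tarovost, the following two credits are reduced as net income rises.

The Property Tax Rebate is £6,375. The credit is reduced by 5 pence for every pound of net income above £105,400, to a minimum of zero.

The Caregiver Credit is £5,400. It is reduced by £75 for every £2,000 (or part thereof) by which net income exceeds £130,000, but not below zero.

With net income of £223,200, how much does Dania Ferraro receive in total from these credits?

£2,360

Property Tax Rebate: 5% of the £117,800 excess over £105,400 is £5,890; credit = £6,375 − £5,890 = £485.
Caregiver Credit: income exceeds £130,000 by £93,200, which is 47 full-or-partial £2,000 increments; reduction = 47 × £75 = £3,525, leaving £1,875.
Total: £485 + £1,875 = £2,360.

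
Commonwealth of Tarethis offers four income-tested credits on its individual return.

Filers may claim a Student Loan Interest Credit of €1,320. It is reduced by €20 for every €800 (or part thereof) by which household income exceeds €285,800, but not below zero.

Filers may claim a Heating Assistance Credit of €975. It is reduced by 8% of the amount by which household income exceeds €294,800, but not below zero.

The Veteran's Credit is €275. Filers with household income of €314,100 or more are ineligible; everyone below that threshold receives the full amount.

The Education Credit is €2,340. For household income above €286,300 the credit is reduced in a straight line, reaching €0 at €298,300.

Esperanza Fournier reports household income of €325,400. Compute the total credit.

€320

Student Loan Interest Credit: income exceeds €285,800 by €39,600, which is 50 full-or-partial €800 increments; reduction = 50 × €20 = €1,000, leaving €320.
Heating Assistance Credit: 8% of the €30,600 excess over €294,800 is €2,448 ≥ base, so the credit is €0.
Veteran's Credit: €325,400 meets or exceeds the €314,100 cutoff, so the credit is €0.
Education Credit: €325,400 is at or above €298,300, so the credit is €0.
Total: €320 + €0 + €0 + €0 = €320.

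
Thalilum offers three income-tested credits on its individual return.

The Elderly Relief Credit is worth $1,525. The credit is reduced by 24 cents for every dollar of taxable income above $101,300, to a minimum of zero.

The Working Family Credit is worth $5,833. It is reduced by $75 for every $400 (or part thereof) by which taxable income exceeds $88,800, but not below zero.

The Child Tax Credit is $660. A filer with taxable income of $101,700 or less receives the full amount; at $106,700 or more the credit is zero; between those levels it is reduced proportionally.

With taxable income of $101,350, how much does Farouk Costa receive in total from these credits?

$5,606

Elderly Relief Credit: 24% of the $50 excess over $101,300 is $12; credit = $1,525 − $12 = $1,513.
Working Family Credit: income exceeds $88,800 by $12,550, which is 32 full-or-partial $400 increments; reduction = 32 × $75 = $2,400, leaving $3,433.
Child Tax Credit: $101,350 is at or below the $101,700 threshold, so the full $660 applies.
Total: $1,513 + $3,433 + $660 = $5,606.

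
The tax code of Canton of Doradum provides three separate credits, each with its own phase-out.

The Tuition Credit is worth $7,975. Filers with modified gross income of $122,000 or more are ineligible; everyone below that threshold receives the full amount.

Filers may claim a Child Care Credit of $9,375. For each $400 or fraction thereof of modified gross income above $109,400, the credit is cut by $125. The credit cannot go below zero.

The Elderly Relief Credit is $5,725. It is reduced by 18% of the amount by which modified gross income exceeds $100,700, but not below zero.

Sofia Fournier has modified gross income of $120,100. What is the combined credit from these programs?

$16,208

Tuition Credit: $120,100 is below the $122,000 cutoff, so the full $7,975 applies.
Child Care Credit: income exceeds $109,400 by $10,700, which is 27 full-or-partial $400 increments; reduction = 27 × $125 = $3,375, leaving $6,000.
Elderly Relief Credit: 18% of the $19,400 excess over $100,700 is $3,492; credit = $5,725 − $3,492 = $2,233.
Total: $7,975 + $6,000 + $2,233 = $16,208.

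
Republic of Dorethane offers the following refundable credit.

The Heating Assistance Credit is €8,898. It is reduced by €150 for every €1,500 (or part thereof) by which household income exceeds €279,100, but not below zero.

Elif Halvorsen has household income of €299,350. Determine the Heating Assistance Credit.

Heating Assistance Credit: income exceeds €279,100 by €20,250, which is 14 full-or-partial €1,500 increments; reduction = 14 × €150 = €2,100, leaving €6,798.

€6,798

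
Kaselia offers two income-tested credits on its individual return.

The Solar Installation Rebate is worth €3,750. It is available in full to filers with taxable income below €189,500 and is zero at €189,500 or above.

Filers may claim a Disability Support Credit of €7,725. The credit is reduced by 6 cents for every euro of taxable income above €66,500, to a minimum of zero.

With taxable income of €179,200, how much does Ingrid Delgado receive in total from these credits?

Solar Installation Rebate: €179,200 is below the €189,500 cutoff, so the full €3,750 applies.
Disability Support Credit: 6% of the €112,700 excess over €66,500 is €6,762; credit = €7,725 − €6,762 = €963.
Total: €3,750 + €963 = €4,713.

€4,713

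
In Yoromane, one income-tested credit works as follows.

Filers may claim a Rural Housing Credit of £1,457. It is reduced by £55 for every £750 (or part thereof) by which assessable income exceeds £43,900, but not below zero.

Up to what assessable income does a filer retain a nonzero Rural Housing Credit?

After 26 increments the reduction is 26 × £55 = £1,430, leaving £27; one more increment wipes it out. Increment 26 ends at excess 26 × £750 = £19,500, so the highest qualifying income is £43,900 + £19,500 = £63,400.

£63,400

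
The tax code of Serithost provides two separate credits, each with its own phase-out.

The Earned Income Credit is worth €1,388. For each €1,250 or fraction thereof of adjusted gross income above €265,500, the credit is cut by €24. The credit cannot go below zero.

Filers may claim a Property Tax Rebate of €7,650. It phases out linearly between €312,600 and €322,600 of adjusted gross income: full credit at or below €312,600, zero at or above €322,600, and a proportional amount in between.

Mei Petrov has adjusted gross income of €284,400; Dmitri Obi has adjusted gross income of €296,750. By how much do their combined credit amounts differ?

Mei (€284,400): Earned Income Credit: income exceeds €265,500 by €18,900, which is 16 full-or-partial €1,250 increments; reduction = 16 × €24 = €384, leaving €1,004. Property Tax Rebate: €284,400 is at or below the €312,600 threshold, so the full €7,650 applies. total €1,004 + €7,650 = €8,654
Dmitri (€296,750): Earned Income Credit: income exceeds €265,500 by €31,250, which is 25 full-or-partial €1,250 increments; reduction = 25 × €24 = €600, leaving €788. Property Tax Rebate: €296,750 is at or below the €312,600 threshold, so the full €7,650 applies. total €788 + €7,650 = €8,438
Difference: |€8,654 − €8,438| = €216.

€216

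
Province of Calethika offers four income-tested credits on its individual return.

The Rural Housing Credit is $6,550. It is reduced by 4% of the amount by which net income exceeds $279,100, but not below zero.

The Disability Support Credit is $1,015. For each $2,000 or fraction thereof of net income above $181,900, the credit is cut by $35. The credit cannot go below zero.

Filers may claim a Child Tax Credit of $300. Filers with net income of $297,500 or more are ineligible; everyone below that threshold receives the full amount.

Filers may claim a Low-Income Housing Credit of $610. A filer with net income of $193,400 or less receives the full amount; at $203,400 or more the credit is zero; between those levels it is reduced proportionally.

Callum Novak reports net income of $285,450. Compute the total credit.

$6,596

Rural Housing Credit: 4% of the $6,350 excess over $279,100 is $254; credit = $6,550 − $254 = $6,296.
Disability Support Credit: income exceeds $181,900 by $103,550 → 52 increments × $35 = $1,820 ≥ base, so the credit is $0.
Child Tax Credit: $285,450 is below the $297,500 cutoff, so the full $300 applies.
Low-Income Housing Credit: $285,450 is at or above $203,400, so the credit is $0.
Total: $6,296 + $0 + $300 + $0 = $6,596.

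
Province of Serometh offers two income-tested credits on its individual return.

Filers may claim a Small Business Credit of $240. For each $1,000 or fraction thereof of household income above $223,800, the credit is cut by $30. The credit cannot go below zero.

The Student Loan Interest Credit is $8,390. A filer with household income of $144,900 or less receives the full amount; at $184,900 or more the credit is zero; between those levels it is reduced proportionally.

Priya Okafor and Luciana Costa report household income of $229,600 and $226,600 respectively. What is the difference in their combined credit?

$90

Priya ($229,600): Small Business Credit: income exceeds $223,800 by $5,800, which is 6 full-or-partial $1,000 increments; reduction = 6 × $30 = $180, leaving $60. Student Loan Interest Credit: $229,600 is at or above $184,900, so the credit is $0. total $60 + $0 = $60
Luciana ($226,600): Small Business Credit: income exceeds $223,800 by $2,800, which is 3 full-or-partial $1,000 increments; reduction = 3 × $30 = $90, leaving $150. Student Loan Interest Credit: $226,600 is at or above $184,900, so the credit is $0. total $150 + $0 = $150
Difference: |$60 − $150| = $90.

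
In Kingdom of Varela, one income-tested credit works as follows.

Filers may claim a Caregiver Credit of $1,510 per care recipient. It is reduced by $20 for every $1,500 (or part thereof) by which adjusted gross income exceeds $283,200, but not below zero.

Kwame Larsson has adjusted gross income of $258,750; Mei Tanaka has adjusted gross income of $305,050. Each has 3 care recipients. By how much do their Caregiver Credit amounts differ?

Kwame ($258,750): Caregiver Credit: base = 3 × $1,510 = $4,530. $258,750 is at or below the $283,200 threshold, so the full $4,530 applies.
Mei ($305,050): Caregiver Credit: base = 3 × $1,510 = $4,530. income exceeds $283,200 by $21,850, which is 15 full-or-partial $1,500 increments; reduction = 15 × $20 = $300, leaving $4,230.
Difference: |$4,530 − $4,230| = $300.

$300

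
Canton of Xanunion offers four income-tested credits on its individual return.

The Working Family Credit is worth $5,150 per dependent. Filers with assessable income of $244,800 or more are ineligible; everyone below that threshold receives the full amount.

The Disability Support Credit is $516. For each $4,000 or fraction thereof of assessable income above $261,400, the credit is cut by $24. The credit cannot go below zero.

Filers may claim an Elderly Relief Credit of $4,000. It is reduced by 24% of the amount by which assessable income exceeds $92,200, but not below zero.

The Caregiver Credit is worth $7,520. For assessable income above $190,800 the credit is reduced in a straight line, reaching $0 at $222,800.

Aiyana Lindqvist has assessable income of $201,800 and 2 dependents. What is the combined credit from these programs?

Working Family Credit: base = 2 × $5,150 = $10,300. $201,800 is below the $244,800 cutoff, so the full $10,300 applies.
Disability Support Credit: $201,800 is at or below the $261,400 threshold, so the full $516 applies.
Elderly Relief Credit: 24% of the $109,600 excess over $92,200 is $26,304 ≥ base, so the credit is $0.
Caregiver Credit: $201,800 is $11,000 into a $32,000 phase-out range, leaving 21,000/32,000 of the credit: $7,520 × 21,000/32,000 = $4,935.
Total: $10,300 + $516 + $0 + $4,935 = $15,751.

$15,751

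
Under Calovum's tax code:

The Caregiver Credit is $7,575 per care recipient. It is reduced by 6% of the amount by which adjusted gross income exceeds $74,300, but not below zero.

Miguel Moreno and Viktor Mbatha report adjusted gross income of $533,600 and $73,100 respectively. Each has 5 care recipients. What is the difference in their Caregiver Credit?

$27,558

Miguel ($533,600): Caregiver Credit: base = 5 × $7,575 = $37,875. 6% of the $459,300 excess over $74,300 is $27,558; credit = $37,875 − $27,558 = $10,317.
Viktor ($73,100): Caregiver Credit: base = 5 × $7,575 = $37,875. $73,100 is at or below the $74,300 threshold, so the full $37,875 applies.
Difference: |$10,317 − $37,875| = $27,558.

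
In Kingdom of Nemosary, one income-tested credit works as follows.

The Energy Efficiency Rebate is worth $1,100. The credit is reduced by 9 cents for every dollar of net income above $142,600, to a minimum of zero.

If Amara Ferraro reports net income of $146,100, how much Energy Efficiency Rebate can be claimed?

Energy Efficiency Rebate: 9% of the $3,500 excess over $142,600 is $315; credit = $1,100 − $315 = $785.

$785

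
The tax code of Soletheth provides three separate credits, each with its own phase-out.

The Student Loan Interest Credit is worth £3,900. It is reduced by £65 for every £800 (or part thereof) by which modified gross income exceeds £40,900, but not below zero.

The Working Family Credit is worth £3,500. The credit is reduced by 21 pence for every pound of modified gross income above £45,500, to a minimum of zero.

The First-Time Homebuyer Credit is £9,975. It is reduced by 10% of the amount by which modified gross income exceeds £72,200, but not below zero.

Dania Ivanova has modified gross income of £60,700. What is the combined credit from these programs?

£12,558

Student Loan Interest Credit: income exceeds £40,900 by £19,800, which is 25 full-or-partial £800 increments; reduction = 25 × £65 = £1,625, leaving £2,275.
Working Family Credit: 21% of the £15,200 excess over £45,500 is £3,192; credit = £3,500 − £3,192 = £308.
First-Time Homebuyer Credit: £60,700 is at or below the £72,200 threshold, so the full £9,975 applies.
Total: £2,275 + £308 + £9,975 = £12,558.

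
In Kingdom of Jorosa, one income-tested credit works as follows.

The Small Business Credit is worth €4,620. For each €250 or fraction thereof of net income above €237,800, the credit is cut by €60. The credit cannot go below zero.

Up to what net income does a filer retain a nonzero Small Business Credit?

€256,800

After 76 increments the reduction is 76 × €60 = €4,560, leaving €60; one more increment wipes it out. Increment 76 ends at excess 76 × €250 = €19,000, so the highest qualifying income is €237,800 + €19,000 = €256,800.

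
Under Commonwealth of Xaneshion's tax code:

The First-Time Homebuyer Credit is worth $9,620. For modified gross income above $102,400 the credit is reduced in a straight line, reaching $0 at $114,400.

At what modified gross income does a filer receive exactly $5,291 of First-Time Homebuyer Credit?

$107,800

$5,291 is 5,291/9,620 of the full $9,620, so 4,329/9,620 of the $12,000 range has been used: income = $102,400 + $12,000 × 4,329/9,620 = $107,800.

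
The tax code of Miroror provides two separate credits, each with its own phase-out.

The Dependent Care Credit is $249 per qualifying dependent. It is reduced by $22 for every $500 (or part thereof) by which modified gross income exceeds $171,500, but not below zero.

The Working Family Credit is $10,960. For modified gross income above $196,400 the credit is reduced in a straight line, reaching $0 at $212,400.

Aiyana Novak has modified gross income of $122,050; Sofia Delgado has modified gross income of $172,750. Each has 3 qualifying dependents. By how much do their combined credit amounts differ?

Aiyana ($122,050): Dependent Care Credit: base = 3 × $249 = $747. $122,050 is at or below the $171,500 threshold, so the full $747 applies. Working Family Credit: $122,050 is at or below the $196,400 threshold, so the full $10,960 applies. total $747 + $10,960 = $11,707
Sofia ($172,750): Dependent Care Credit: base = 3 × $249 = $747. income exceeds $171,500 by $1,250, which is 3 full-or-partial $500 increments; reduction = 3 × $22 = $66, leaving $681. Working Family Credit: $172,750 is at or below the $196,400 threshold, so the full $10,960 applies. total $681 + $10,960 = $11,641
Difference: |$11,707 − $11,641| = $66.

$66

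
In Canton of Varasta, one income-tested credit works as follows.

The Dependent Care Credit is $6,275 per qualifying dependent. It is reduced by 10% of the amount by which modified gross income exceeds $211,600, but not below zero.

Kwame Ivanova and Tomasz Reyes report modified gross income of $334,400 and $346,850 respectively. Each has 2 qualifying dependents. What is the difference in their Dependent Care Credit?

Kwame ($334,400): Dependent Care Credit: base = 2 × $6,275 = $12,550. 10% of the $122,800 excess over $211,600 is $12,280; credit = $12,550 − $12,280 = $270.
Tomasz ($346,850): Dependent Care Credit: base = 2 × $6,275 = $12,550. 10% of the $135,250 excess over $211,600 is $13,525 ≥ base, so the credit is $0.
Difference: |$270 − $0| = $270.

$270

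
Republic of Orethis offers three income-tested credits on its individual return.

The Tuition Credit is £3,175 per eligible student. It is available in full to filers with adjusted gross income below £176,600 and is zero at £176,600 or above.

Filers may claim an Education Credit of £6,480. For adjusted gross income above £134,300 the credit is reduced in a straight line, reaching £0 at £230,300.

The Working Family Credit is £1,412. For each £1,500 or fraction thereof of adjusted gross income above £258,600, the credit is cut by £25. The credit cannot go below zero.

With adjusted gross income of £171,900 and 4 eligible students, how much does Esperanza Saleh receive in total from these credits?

£18,054

Tuition Credit: base = 4 × £3,175 = £12,700. £171,900 is below the £176,600 cutoff, so the full £12,700 applies.
Education Credit: £171,900 is £37,600 into a £96,000 phase-out range, leaving 58,400/96,000 of the credit: £6,480 × 58,400/96,000 = £3,942.
Working Family Credit: £171,900 is at or below the £258,600 threshold, so the full £1,412 applies.
Total: £12,700 + £3,942 + £1,412 = £18,054.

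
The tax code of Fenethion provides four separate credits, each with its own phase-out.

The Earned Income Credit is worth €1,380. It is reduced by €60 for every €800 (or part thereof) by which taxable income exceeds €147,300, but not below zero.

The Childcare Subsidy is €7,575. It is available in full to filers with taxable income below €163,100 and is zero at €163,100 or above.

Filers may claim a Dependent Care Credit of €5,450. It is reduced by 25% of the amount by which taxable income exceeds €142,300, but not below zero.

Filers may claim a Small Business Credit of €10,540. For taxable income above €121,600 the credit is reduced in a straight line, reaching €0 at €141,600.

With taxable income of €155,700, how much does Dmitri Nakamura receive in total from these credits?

Earned Income Credit: income exceeds €147,300 by €8,400, which is 11 full-or-partial €800 increments; reduction = 11 × €60 = €660, leaving €720.
Childcare Subsidy: €155,700 is below the €163,100 cutoff, so the full €7,575 applies.
Dependent Care Credit: 25% of the €13,400 excess over €142,300 is €3,350; credit = €5,450 − €3,350 = €2,100.
Small Business Credit: €155,700 is at or above €141,600, so the credit is €0.
Total: €720 + €7,575 + €2,100 + €0 = €10,395.

€10,395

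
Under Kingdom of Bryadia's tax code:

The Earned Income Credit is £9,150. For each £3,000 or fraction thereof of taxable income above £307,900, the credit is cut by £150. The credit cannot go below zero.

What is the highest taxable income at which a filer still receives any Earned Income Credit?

£487,900

After 60 increments the reduction is 60 × £150 = £9,000, leaving £150; one more increment wipes it out. Increment 60 ends at excess 60 × £3,000 = £180,000, so the highest qualifying income is £307,900 + £180,000 = £487,900.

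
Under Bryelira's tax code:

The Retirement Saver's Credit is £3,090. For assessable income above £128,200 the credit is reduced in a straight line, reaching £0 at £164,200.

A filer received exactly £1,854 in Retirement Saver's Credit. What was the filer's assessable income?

£142,600

£1,854 is 1,854/3,090 of the full £3,090, so 1,236/3,090 of the £36,000 range has been used: income = £128,200 + £36,000 × 1,236/3,090 = £142,600.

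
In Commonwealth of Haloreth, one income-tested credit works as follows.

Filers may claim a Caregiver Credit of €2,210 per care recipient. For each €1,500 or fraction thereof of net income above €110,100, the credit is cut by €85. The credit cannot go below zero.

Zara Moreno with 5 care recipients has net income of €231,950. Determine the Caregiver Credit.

Caregiver Credit: base = 5 × €2,210 = €11,050. income exceeds €110,100 by €121,850, which is 82 full-or-partial €1,500 increments; reduction = 82 × €85 = €6,970, leaving €4,080.

€4,080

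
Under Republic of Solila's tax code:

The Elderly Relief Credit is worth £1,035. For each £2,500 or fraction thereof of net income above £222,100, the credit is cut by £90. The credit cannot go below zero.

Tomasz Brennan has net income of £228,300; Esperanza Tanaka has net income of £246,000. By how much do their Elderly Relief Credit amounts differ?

Tomasz (£228,300): Elderly Relief Credit: income exceeds £222,100 by £6,200, which is 3 full-or-partial £2,500 increments; reduction = 3 × £90 = £270, leaving £765.
Esperanza (£246,000): Elderly Relief Credit: income exceeds £222,100 by £23,900, which is 10 full-or-partial £2,500 increments; reduction = 10 × £90 = £900, leaving £135.
Difference: |£765 − £135| = £630.

£630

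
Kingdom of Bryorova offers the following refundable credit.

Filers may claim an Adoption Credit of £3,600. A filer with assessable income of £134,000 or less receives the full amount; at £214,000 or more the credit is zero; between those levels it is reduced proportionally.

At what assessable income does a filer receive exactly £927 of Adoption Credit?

£193,400

£927 is 927/3,600 of the full £3,600, so 2,673/3,600 of the £80,000 range has been used: income = £134,000 + £80,000 × 2,673/3,600 = £193,400.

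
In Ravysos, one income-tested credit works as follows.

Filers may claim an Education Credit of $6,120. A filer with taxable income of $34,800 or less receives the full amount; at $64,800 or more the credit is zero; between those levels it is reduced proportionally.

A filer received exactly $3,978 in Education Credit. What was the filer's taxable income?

$45,300

$3,978 is 3,978/6,120 of the full $6,120, so 2,142/6,120 of the $30,000 range has been used: income = $34,800 + $30,000 × 2,142/6,120 = $45,300.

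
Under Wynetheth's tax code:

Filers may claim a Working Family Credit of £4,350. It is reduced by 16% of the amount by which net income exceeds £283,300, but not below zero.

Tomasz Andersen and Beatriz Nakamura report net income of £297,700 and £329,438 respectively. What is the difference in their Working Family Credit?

£2,046

Tomasz (£297,700): Working Family Credit: 16% of the £14,400 excess over £283,300 is £2,304; credit = £4,350 − £2,304 = £2,046.
Beatriz (£329,438): Working Family Credit: 16% of the £46,138 excess over £283,300 is £7,382.08 ≥ base, so the credit is £0.
Difference: |£2,046 − £0| = £2,046.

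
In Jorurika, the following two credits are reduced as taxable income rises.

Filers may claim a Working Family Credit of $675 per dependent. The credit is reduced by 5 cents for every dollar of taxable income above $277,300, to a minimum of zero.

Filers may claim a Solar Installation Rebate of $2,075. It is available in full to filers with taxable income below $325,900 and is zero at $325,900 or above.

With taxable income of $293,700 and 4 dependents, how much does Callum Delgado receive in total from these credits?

$3,955

Working Family Credit: base = 4 × $675 = $2,700. 5% of the $16,400 excess over $277,300 is $820; credit = $2,700 − $820 = $1,880.
Solar Installation Rebate: $293,700 is below the $325,900 cutoff, so the full $2,075 applies.
Total: $1,880 + $2,075 = $3,955.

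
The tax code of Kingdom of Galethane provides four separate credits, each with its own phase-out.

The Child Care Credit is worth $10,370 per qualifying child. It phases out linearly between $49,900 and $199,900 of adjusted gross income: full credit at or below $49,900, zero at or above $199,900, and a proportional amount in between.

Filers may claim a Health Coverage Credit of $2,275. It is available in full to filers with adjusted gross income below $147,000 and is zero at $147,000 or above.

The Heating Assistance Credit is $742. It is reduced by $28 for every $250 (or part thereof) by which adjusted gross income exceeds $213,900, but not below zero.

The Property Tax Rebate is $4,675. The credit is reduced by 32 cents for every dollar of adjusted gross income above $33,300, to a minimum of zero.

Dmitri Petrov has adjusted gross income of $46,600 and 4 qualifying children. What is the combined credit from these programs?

$44,916

Child Care Credit: base = 4 × $10,370 = $41,480. $46,600 is at or below the $49,900 threshold, so the full $41,480 applies.
Health Coverage Credit: $46,600 is below the $147,000 cutoff, so the full $2,275 applies.
Heating Assistance Credit: $46,600 is at or below the $213,900 threshold, so the full $742 applies.
Property Tax Rebate: 32% of the $13,300 excess over $33,300 is $4,256; credit = $4,675 − $4,256 = $419.
Total: $41,480 + $2,275 + $742 + $419 = $44,916.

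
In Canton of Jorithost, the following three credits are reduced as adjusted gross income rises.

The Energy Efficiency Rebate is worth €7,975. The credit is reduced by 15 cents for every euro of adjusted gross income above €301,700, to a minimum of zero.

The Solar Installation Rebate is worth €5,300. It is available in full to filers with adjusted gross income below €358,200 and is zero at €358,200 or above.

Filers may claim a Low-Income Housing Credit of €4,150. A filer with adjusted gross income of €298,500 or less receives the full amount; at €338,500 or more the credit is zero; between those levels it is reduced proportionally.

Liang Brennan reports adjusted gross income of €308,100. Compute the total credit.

Energy Efficiency Rebate: 15% of the €6,400 excess over €301,700 is €960; credit = €7,975 − €960 = €7,015.
Solar Installation Rebate: €308,100 is below the €358,200 cutoff, so the full €5,300 applies.
Low-Income Housing Credit: €308,100 is €9,600 into a €40,000 phase-out range, leaving 30,400/40,000 of the credit: €4,150 × 30,400/40,000 = €3,154.
Total: €7,015 + €5,300 + €3,154 = €15,469.

€15,469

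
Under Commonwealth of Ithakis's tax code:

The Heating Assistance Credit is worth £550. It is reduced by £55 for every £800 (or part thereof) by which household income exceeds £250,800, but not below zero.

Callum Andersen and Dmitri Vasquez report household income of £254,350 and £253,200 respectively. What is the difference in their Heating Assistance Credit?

Callum (£254,350): Heating Assistance Credit: income exceeds £250,800 by £3,550, which is 5 full-or-partial £800 increments; reduction = 5 × £55 = £275, leaving £275.
Dmitri (£253,200): Heating Assistance Credit: income exceeds £250,800 by £2,400, which is 3 full-or-partial £800 increments; reduction = 3 × £55 = £165, leaving £385.
Difference: |£275 − £385| = £110.

£110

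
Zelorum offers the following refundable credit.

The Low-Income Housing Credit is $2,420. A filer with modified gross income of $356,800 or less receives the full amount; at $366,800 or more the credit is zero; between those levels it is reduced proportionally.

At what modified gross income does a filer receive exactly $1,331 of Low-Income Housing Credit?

$1,331 is 1,331/2,420 of the full $2,420, so 1,089/2,420 of the $10,000 range has been used: income = $356,800 + $10,000 × 1,089/2,420 = $361,300.

$361,300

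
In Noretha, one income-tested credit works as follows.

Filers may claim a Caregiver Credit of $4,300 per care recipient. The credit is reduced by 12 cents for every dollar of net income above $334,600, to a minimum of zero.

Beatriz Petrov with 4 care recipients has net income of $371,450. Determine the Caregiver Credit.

Caregiver Credit: base = 4 × $4,300 = $17,200. 12% of the $36,850 excess over $334,600 is $4,422; credit = $17,200 − $4,422 = $12,778.

$12,778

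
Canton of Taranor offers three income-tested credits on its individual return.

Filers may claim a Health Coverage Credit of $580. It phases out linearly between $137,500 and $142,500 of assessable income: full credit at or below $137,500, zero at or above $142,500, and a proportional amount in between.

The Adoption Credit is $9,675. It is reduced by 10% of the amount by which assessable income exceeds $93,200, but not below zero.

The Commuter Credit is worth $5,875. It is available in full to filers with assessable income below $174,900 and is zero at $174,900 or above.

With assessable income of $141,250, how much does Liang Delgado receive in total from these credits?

$10,890

Health Coverage Credit: $141,250 is $3,750 into a $5,000 phase-out range, leaving 1,250/5,000 of the credit: $580 × 1,250/5,000 = $145.
Adoption Credit: 10% of the $48,050 excess over $93,200 is $4,805; credit = $9,675 − $4,805 = $4,870.
Commuter Credit: $141,250 is below the $174,900 cutoff, so the full $5,875 applies.
Total: $145 + $4,870 + $5,875 = $10,890.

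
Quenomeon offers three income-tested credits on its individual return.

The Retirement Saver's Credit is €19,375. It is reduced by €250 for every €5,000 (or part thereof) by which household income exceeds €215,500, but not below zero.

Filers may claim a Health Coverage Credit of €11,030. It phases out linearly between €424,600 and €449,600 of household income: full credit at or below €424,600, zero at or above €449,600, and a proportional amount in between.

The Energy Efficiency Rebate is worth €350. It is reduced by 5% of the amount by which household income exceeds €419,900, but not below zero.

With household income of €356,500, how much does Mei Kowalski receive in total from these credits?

Retirement Saver's Credit: income exceeds €215,500 by €141,000, which is 29 full-or-partial €5,000 increments; reduction = 29 × €250 = €7,250, leaving €12,125.
Health Coverage Credit: €356,500 is at or below the €424,600 threshold, so the full €11,030 applies.
Energy Efficiency Rebate: €356,500 is at or below the €419,900 threshold, so the full €350 applies.
Total: €12,125 + €11,030 + €350 = €23,505.

€23,505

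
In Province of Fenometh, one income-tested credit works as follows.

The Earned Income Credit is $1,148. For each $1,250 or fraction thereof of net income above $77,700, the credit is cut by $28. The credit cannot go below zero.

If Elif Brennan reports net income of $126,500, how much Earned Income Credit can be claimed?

Earned Income Credit: income exceeds $77,700 by $48,800, which is 40 full-or-partial $1,250 increments; reduction = 40 × $28 = $1,120, leaving $28.

$28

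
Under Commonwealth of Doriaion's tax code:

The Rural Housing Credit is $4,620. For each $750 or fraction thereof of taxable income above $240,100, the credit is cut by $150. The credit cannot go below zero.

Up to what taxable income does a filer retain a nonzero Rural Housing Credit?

$262,600

After 30 increments the reduction is 30 × $150 = $4,500, leaving $120; one more increment wipes it out. Increment 30 ends at excess 30 × $750 = $22,500, so the highest qualifying income is $240,100 + $22,500 = $262,600.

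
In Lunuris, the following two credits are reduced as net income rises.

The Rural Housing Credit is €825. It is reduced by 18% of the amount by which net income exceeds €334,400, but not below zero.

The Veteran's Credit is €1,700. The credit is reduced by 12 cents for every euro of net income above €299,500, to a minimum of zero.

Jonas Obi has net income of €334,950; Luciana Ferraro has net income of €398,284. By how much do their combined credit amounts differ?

€726

Jonas (€334,950): Rural Housing Credit: 18% of the €550 excess over €334,400 is €99; credit = €825 − €99 = €726. Veteran's Credit: 12% of the €35,450 excess over €299,500 is €4,254 ≥ base, so the credit is €0. total €726 + €0 = €726
Luciana (€398,284): Rural Housing Credit: 18% of the €63,884 excess over €334,400 is €11,499.12 ≥ base, so the credit is €0. Veteran's Credit: 12% of the €98,784 excess over €299,500 is €11,854.08 ≥ base, so the credit is €0. total €0 + €0 = €0
Difference: |€726 − €0| = €726.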